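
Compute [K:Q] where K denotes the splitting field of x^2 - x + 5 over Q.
[K:Q] = 2

The discriminant of x^2 + (-1)*x + (5) is b^2 - 4c = 1 - (20) = -19. Since -19 is not a perfect square in Q, the polynomial is irreducible over Q. Its two roots generate a degree-2 extension, so [K:Q] = 2.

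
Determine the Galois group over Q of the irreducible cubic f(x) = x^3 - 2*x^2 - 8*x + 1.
Gal(K/Q) = S_3 (symmetric group of order 6)

Compute the discriminant of x^3 + (-2)*x^2 + (-8)*x + (1): Δ = 2597. Since Δ is not a rational square, the Galois group is not contained in A_3; it must be the full S_3 (irreducibility of the cubic rules out anything smaller).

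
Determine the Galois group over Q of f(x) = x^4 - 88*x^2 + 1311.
Gal(K/Q) = V_4 (Klein four-group, Z/2Z × Z/2Z)

f factors as (x^2 - 19)(x^2 - 69), so the splitting field is K = Q(sqrt(19), sqrt(69)). The elements 19, 69, 1311 are all non-squares in Q, so sqrt(19) and sqrt(69) generate independent quadratic extensions. Thus [K:Q] = 4 and Gal(K/Q) is generated by the two order-2 automorphisms sqrt(19) ↦ -sqrt(19) and sqrt(69) ↦ -sqrt(69), giving V_4.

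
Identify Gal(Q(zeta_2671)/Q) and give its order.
|Gal(Q(zeta_2671)/Q)| = phi(2671) = 2670; group ≅ (Z/2671Z)^* ≅ Z/2670Z

The n-th cyclotomic polynomial Φ_2671(x) is the minimal polynomial of zeta_2671 over Q and has degree phi(2671) = 2670. So Q(zeta_2671) is a degree-2670 Galois extension with Galois group (Z/2671Z)^*. (Z/2671Z)^* is cyclic since 2671 is an odd prime power (or 4). Hence Gal(Q(zeta_2671)/Q) ≅ Z/2670Z.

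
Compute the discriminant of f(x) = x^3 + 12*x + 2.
Δ = -7020

For a depressed cubic x^3 + p x + q the discriminant is Δ = -4 p^3 - 27 q^2 = -4*(12)^3 - 27*(2)^2 = -6912 - 108 = -7020.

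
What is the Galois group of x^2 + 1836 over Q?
Gal(K/Q) = Z/2Z (cyclic of order 2)

x^2 + 1836 is irreducible over Q since -1836 is not a rational square. The splitting field Q(sqrt(-1836)) has degree 2 over Q, and its unique nontrivial automorphism is sqrt(-1836) ↦ -sqrt(-1836). Hence Gal(Q(sqrt(-1836))/Q) = Z/2Z.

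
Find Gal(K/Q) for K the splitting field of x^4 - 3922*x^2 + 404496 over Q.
Gal(K/Q) = Z/2Z (cyclic of order 2)

f factors as (x^2 - 106)(x^2 - 3816), so the splitting field is K = Q(sqrt(106), sqrt(3816)). The squarefree part of 106 is 106 and the squarefree part of 3816 is also 106, so sqrt(106) and sqrt(3816) are both rational multiples of sqrt(106). Hence Q(sqrt(106)) = Q(sqrt(3816)) = Q(sqrt(106)), and the splitting field collapses to a single degree-2 extension with Galois group Z/2Z.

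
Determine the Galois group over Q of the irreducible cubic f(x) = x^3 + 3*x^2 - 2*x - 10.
Gal(K/Q) = S_3 (symmetric group of order 6)

Compute the discriminant of x^3 + (3)*x^2 + (-2)*x + (-10): Δ = -472. Since Δ is not a rational square, the Galois group is not contained in A_3; it must be the full S_3 (irreducibility of the cubic rules out anything smaller).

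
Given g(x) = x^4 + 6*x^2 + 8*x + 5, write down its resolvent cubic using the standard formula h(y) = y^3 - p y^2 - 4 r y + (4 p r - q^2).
h(y) = y^3 - 6*y^2 - 20*y + 56

Identify coefficients: p = 6, q = 8, r = 5.
Plug into h(y) = y^3 - p y^2 - 4 r y + (4 p r - q^2):
  h(y) = y^3 - (6) y^2 - 4*(5) y + (4*(6)*(5) - (8)^2)
       = y^3 + (-6) y^2 + (-20) y + (56).
Simplifying: h(y) = y^3 - 6*y^2 - 20*y + 56.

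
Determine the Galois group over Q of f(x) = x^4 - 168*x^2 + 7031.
Gal(K/Q) = V_4 (Klein four-group, Z/2Z × Z/2Z)

f factors as (x^2 - 89)(x^2 - 79), so the splitting field is K = Q(sqrt(89), sqrt(79)). The elements 89, 79, 7031 are all non-squares in Q, so sqrt(89) and sqrt(79) generate independent quadratic extensions. Thus [K:Q] = 4 and Gal(K/Q) is generated by the two order-2 automorphisms sqrt(89) ↦ -sqrt(89) and sqrt(79) ↦ -sqrt(79), giving V_4.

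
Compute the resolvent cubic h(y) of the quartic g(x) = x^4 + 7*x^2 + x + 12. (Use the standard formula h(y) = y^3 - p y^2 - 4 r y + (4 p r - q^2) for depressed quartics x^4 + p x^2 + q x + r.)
h(y) = y^3 - 7*y^2 - 48*y + 335

Identify coefficients: p = 7, q = 1, r = 12.
Plug into h(y) = y^3 - p y^2 - 4 r y + (4 p r - q^2):
  h(y) = y^3 - (7) y^2 - 4*(12) y + (4*(7)*(12) - (1)^2)
       = y^3 + (-7) y^2 + (-48) y + (335).
Simplifying: h(y) = y^3 - 7*y^2 - 48*y + 335.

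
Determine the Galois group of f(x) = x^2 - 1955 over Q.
Gal(K/Q) = Z/2Z (cyclic of order 2)

x^2 - 1955 is irreducible over Q since 1955 is not a rational square. The splitting field Q(sqrt(1955)) has degree 2 over Q, and its unique nontrivial automorphism is sqrt(1955) ↦ -sqrt(1955). Hence Gal(Q(sqrt(1955))/Q) = Z/2Z.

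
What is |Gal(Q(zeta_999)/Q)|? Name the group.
|Gal(Q(zeta_999)/Q)| = phi(999) = 648; group ≅ (Z/999Z)^* ≅ Z/18Z × Z/36Z

The n-th cyclotomic polynomial Φ_999(x) is the minimal polynomial of zeta_999 over Q and has degree phi(999) = 648. So Q(zeta_999) is a degree-648 Galois extension with Galois group (Z/999Z)^*. By CRT, (Z/999Z)^* ≅ (Z/27Z)^* × (Z/37Z)^*. Each prime-power unit group is (Z/27Z)^* ≅ Z/18Z; (Z/37Z)^* ≅ Z/36Z. Hence Gal(Q(zeta_999)/Q) ≅ Z/18Z × Z/36Z.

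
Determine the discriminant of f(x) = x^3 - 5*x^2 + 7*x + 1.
Δ = -304

For x^3 + a x^2 + b x + c the discriminant is Δ = 18 a b c - 4 a^3 c + a^2 b^2 - 4 b^3 - 27 c^2.
Plug a = -5, b = 7, c = 1:
  18*(-5)*(7)*(1) - 4*(-5)^3*(1) + (-5)^2*(7)^2 - 4*(7)^3 - 27*(1)^2
  = -630 + (500) + 1225 + (-1372) + (-27)
  = -304.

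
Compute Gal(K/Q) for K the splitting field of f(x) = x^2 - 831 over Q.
Gal(K/Q) = Z/2Z (cyclic of order 2)

x^2 - 831 is irreducible over Q since 831 is not a rational square. The splitting field Q(sqrt(831)) has degree 2 over Q, and its unique nontrivial automorphism is sqrt(831) ↦ -sqrt(831). Hence Gal(Q(sqrt(831))/Q) = Z/2Z.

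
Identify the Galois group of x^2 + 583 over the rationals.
Gal(K/Q) = Z/2Z (cyclic of order 2)

x^2 + 583 is irreducible over Q since -583 is not a rational square. The splitting field Q(sqrt(-583)) has degree 2 over Q, and its unique nontrivial automorphism is sqrt(-583) ↦ -sqrt(-583). Hence Gal(Q(sqrt(-583))/Q) = Z/2Z.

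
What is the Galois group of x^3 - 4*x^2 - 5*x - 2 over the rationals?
Gal(K/Q) = S_3 (symmetric group of order 6)

Compute the discriminant of x^3 + (-4)*x^2 + (-5)*x + (-2): Δ = -440. Since Δ is not a rational square, the Galois group is not contained in A_3; it must be the full S_3 (irreducibility of the cubic rules out anything smaller).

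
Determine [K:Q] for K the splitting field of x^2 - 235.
[K:Q] = 2

The polynomial x^2 - 235 is irreducible over Q since 235 is not a perfect square. Its splitting field is Q(sqrt(235)), which has degree 2 over Q.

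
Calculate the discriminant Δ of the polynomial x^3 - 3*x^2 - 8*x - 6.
Δ = -1588

For x^3 + a x^2 + b x + c the discriminant is Δ = 18 a b c - 4 a^3 c + a^2 b^2 - 4 b^3 - 27 c^2.
Plug a = -3, b = -8, c = -6:
  18*(-3)*(-8)*(-6) - 4*(-3)^3*(-6) + (-3)^2*(-8)^2 - 4*(-8)^3 - 27*(-6)^2
  = -2592 + (-648) + 576 + (2048) + (-972)
  = -1588.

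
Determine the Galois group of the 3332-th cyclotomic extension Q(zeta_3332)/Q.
|Gal(Q(zeta_3332)/Q)| = phi(3332) = 1344; group ≅ (Z/3332Z)^* ≅ Z/2Z × Z/16Z × Z/42Z

The n-th cyclotomic polynomial Φ_3332(x) is the minimal polynomial of zeta_3332 over Q and has degree phi(3332) = 1344. So Q(zeta_3332) is a degree-1344 Galois extension with Galois group (Z/3332Z)^*. By CRT, (Z/3332Z)^* ≅ (Z/4Z)^* × (Z/49Z)^* × (Z/17Z)^*. Each prime-power unit group is (Z/4Z)^* ≅ Z/2Z; (Z/49Z)^* ≅ Z/42Z; (Z/17Z)^* ≅ Z/16Z. Hence Gal(Q(zeta_3332)/Q) ≅ Z/2Z × Z/16Z × Z/42Z.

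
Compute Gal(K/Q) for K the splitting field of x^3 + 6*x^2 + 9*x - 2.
Gal(K/Q) = S_3 (symmetric group of order 6)

Compute the discriminant of x^3 + (6)*x^2 + (9)*x + (-2): Δ = -324. Since Δ is not a rational square, the Galois group is not contained in A_3; it must be the full S_3 (irreducibility of the cubic rules out anything smaller).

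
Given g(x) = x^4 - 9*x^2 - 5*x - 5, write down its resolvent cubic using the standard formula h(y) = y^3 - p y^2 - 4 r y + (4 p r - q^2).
h(y) = y^3 + 9*y^2 + 20*y + 155

Identify coefficients: p = -9, q = -5, r = -5.
Plug into h(y) = y^3 - p y^2 - 4 r y + (4 p r - q^2):
  h(y) = y^3 - (-9) y^2 - 4*(-5) y + (4*(-9)*(-5) - (-5)^2)
       = y^3 + (9) y^2 + (20) y + (155).
Simplifying: h(y) = y^3 + 9*y^2 + 20*y + 155.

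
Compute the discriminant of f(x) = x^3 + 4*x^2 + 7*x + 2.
Δ = -200

For x^3 + a x^2 + b x + c the discriminant is Δ = 18 a b c - 4 a^3 c + a^2 b^2 - 4 b^3 - 27 c^2.
Plug a = 4, b = 7, c = 2:
  18*(4)*(7)*(2) - 4*(4)^3*(2) + (4)^2*(7)^2 - 4*(7)^3 - 27*(2)^2
  = 1008 + (-512) + 784 + (-1372) + (-108)
  = -200.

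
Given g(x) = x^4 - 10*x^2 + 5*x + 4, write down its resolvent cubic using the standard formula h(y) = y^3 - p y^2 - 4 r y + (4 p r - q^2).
h(y) = y^3 + 10*y^2 - 16*y - 185

Identify coefficients: p = -10, q = 5, r = 4.
Plug into h(y) = y^3 - p y^2 - 4 r y + (4 p r - q^2):
  h(y) = y^3 - (-10) y^2 - 4*(4) y + (4*(-10)*(4) - (5)^2)
       = y^3 + (10) y^2 + (-16) y + (-185).
Simplifying: h(y) = y^3 + 10*y^2 - 16*y - 185.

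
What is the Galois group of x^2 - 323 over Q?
Gal(K/Q) = Z/2Z (cyclic of order 2)

x^2 - 323 is irreducible over Q since 323 is not a rational square. The splitting field Q(sqrt(323)) has degree 2 over Q, and its unique nontrivial automorphism is sqrt(323) ↦ -sqrt(323). Hence Gal(Q(sqrt(323))/Q) = Z/2Z.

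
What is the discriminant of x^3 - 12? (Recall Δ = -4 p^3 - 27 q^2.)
Δ = -3888

For a depressed cubic x^3 + p x + q the discriminant is Δ = -4 p^3 - 27 q^2 = -4*(0)^3 - 27*(-12)^2 = 0 - 3888 = -3888.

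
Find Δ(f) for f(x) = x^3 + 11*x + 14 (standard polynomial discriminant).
Δ = -10616

For a depressed cubic x^3 + p x + q the discriminant is Δ = -4 p^3 - 27 q^2 = -4*(11)^3 - 27*(14)^2 = -5324 - 5292 = -10616.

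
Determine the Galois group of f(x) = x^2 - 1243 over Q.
Gal(K/Q) = Z/2Z (cyclic of order 2)

x^2 - 1243 is irreducible over Q since 1243 is not a rational square. The splitting field Q(sqrt(1243)) has degree 2 over Q, and its unique nontrivial automorphism is sqrt(1243) ↦ -sqrt(1243). Hence Gal(Q(sqrt(1243))/Q) = Z/2Z.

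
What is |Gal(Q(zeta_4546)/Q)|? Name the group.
|Gal(Q(zeta_4546)/Q)| = phi(4546) = 2272; group ≅ (Z/4546Z)^* ≅ Z/2272Z

The n-th cyclotomic polynomial Φ_4546(x) is the minimal polynomial of zeta_4546 over Q and has degree phi(4546) = 2272. So Q(zeta_4546) is a degree-2272 Galois extension with Galois group (Z/4546Z)^*. By CRT, (Z/4546Z)^* ≅ (Z/2Z)^* × (Z/2273Z)^*. Each prime-power unit group is (Z/2Z)^* ≅ trivial group (order 1); (Z/2273Z)^* ≅ Z/2272Z. Hence Gal(Q(zeta_4546)/Q) ≅ Z/2272Z.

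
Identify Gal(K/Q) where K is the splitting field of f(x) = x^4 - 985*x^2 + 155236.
Gal(K/Q) = Z/2Z (cyclic of order 2)

f factors as (x^2 - 788)(x^2 - 197), so the splitting field is K = Q(sqrt(788), sqrt(197)). The squarefree part of 788 is 197 and the squarefree part of 197 is also 197, so sqrt(788) and sqrt(197) are both rational multiples of sqrt(197). Hence Q(sqrt(788)) = Q(sqrt(197)) = Q(sqrt(197)), and the splitting field collapses to a single degree-2 extension with Galois group Z/2Z.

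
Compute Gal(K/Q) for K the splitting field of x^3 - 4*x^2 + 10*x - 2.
Gal(K/Q) = S_3 (symmetric group of order 6)

Compute the discriminant of x^3 + (-4)*x^2 + (10)*x + (-2): Δ = -1580. Since Δ is not a rational square, the Galois group is not contained in A_3; it must be the full S_3 (irreducibility of the cubic rules out anything smaller).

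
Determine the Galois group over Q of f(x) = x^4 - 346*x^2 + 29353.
Gal(K/Q) = V_4 (Klein four-group, Z/2Z × Z/2Z)

f factors as (x^2 - 149)(x^2 - 197), so the splitting field is K = Q(sqrt(149), sqrt(197)). The elements 149, 197, 29353 are all non-squares in Q, so sqrt(149) and sqrt(197) generate independent quadratic extensions. Thus [K:Q] = 4 and Gal(K/Q) is generated by the two order-2 automorphisms sqrt(149) ↦ -sqrt(149) and sqrt(197) ↦ -sqrt(197), giving V_4.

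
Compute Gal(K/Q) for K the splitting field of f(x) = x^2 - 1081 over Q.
Gal(K/Q) = Z/2Z (cyclic of order 2)

x^2 - 1081 is irreducible over Q since 1081 is not a rational square. The splitting field Q(sqrt(1081)) has degree 2 over Q, and its unique nontrivial automorphism is sqrt(1081) ↦ -sqrt(1081). Hence Gal(Q(sqrt(1081))/Q) = Z/2Z.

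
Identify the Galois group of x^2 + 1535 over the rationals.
Gal(K/Q) = Z/2Z (cyclic of order 2)

x^2 + 1535 is irreducible over Q since -1535 is not a rational square. The splitting field Q(sqrt(-1535)) has degree 2 over Q, and its unique nontrivial automorphism is sqrt(-1535) ↦ -sqrt(-1535). Hence Gal(Q(sqrt(-1535))/Q) = Z/2Z.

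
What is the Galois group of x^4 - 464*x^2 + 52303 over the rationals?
Gal(K/Q) = V_4 (Klein four-group, Z/2Z × Z/2Z)

f factors as (x^2 - 271)(x^2 - 193), so the splitting field is K = Q(sqrt(271), sqrt(193)). The elements 271, 193, 52303 are all non-squares in Q, so sqrt(271) and sqrt(193) generate independent quadratic extensions. Thus [K:Q] = 4 and Gal(K/Q) is generated by the two order-2 automorphisms sqrt(271) ↦ -sqrt(271) and sqrt(193) ↦ -sqrt(193), giving V_4.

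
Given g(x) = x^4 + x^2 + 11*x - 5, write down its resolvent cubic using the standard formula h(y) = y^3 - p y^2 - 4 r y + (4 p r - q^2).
h(y) = y^3 - y^2 + 20*y - 141

Identify coefficients: p = 1, q = 11, r = -5.
Plug into h(y) = y^3 - p y^2 - 4 r y + (4 p r - q^2):
  h(y) = y^3 - (1) y^2 - 4*(-5) y + (4*(1)*(-5) - (11)^2)
       = y^3 + (-1) y^2 + (20) y + (-141).
Simplifying: h(y) = y^3 - y^2 + 20*y - 141.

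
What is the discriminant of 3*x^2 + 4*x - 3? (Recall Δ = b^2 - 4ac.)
Δ = 52

For a quadratic a x^2 + b x + c the discriminant is Δ = b^2 - 4ac = (4)^2 - 4*(3)*(-3) = 16 - (-36) = 52.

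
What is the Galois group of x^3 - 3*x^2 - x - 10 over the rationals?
Gal(K/Q) = S_3 (symmetric group of order 6)

Compute the discriminant of x^3 + (-3)*x^2 + (-1)*x + (-10): Δ = -4307. Since Δ is not a rational square, the Galois group is not contained in A_3; it must be the full S_3 (irreducibility of the cubic rules out anything smaller).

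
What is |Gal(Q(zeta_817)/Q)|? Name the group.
|Gal(Q(zeta_817)/Q)| = phi(817) = 756; group ≅ (Z/817Z)^* ≅ Z/18Z × Z/42Z

The n-th cyclotomic polynomial Φ_817(x) is the minimal polynomial of zeta_817 over Q and has degree phi(817) = 756. So Q(zeta_817) is a degree-756 Galois extension with Galois group (Z/817Z)^*. By CRT, (Z/817Z)^* ≅ (Z/19Z)^* × (Z/43Z)^*. Each prime-power unit group is (Z/19Z)^* ≅ Z/18Z; (Z/43Z)^* ≅ Z/42Z. Hence Gal(Q(zeta_817)/Q) ≅ Z/18Z × Z/42Z.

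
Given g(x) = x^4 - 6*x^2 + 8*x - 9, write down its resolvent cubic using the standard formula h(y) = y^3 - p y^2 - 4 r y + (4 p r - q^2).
h(y) = y^3 + 6*y^2 + 36*y + 152

Identify coefficients: p = -6, q = 8, r = -9.
Plug into h(y) = y^3 - p y^2 - 4 r y + (4 p r - q^2):
  h(y) = y^3 - (-6) y^2 - 4*(-9) y + (4*(-6)*(-9) - (8)^2)
       = y^3 + (6) y^2 + (36) y + (152).
Simplifying: h(y) = y^3 + 6*y^2 + 36*y + 152.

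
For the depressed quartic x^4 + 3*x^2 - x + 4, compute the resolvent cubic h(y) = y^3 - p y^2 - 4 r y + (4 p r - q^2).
h(y) = y^3 - 3*y^2 - 16*y + 47

Identify coefficients: p = 3, q = -1, r = 4.
Plug into h(y) = y^3 - p y^2 - 4 r y + (4 p r - q^2):
  h(y) = y^3 - (3) y^2 - 4*(4) y + (4*(3)*(4) - (-1)^2)
       = y^3 + (-3) y^2 + (-16) y + (47).
Simplifying: h(y) = y^3 - 3*y^2 - 16*y + 47.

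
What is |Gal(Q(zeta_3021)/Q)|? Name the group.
|Gal(Q(zeta_3021)/Q)| = phi(3021) = 1872; group ≅ (Z/3021Z)^* ≅ Z/2Z × Z/18Z × Z/52Z

The n-th cyclotomic polynomial Φ_3021(x) is the minimal polynomial of zeta_3021 over Q and has degree phi(3021) = 1872. So Q(zeta_3021) is a degree-1872 Galois extension with Galois group (Z/3021Z)^*. By CRT, (Z/3021Z)^* ≅ (Z/3Z)^* × (Z/19Z)^* × (Z/53Z)^*. Each prime-power unit group is (Z/3Z)^* ≅ Z/2Z; (Z/19Z)^* ≅ Z/18Z; (Z/53Z)^* ≅ Z/52Z. Hence Gal(Q(zeta_3021)/Q) ≅ Z/2Z × Z/18Z × Z/52Z.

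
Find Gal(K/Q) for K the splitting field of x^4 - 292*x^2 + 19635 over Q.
Gal(K/Q) = V_4 (Klein four-group, Z/2Z × Z/2Z)

f factors as (x^2 - 105)(x^2 - 187), so the splitting field is K = Q(sqrt(105), sqrt(187)). The elements 105, 187, 19635 are all non-squares in Q, so sqrt(105) and sqrt(187) generate independent quadratic extensions. Thus [K:Q] = 4 and Gal(K/Q) is generated by the two order-2 automorphisms sqrt(105) ↦ -sqrt(105) and sqrt(187) ↦ -sqrt(187), giving V_4.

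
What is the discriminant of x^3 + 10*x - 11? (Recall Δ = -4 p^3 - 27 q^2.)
Δ = -7267

For a depressed cubic x^3 + p x + q the discriminant is Δ = -4 p^3 - 27 q^2 = -4*(10)^3 - 27*(-11)^2 = -4000 - 3267 = -7267.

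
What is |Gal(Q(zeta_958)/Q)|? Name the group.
|Gal(Q(zeta_958)/Q)| = phi(958) = 478; group ≅ (Z/958Z)^* ≅ Z/478Z

The n-th cyclotomic polynomial Φ_958(x) is the minimal polynomial of zeta_958 over Q and has degree phi(958) = 478. So Q(zeta_958) is a degree-478 Galois extension with Galois group (Z/958Z)^*. By CRT, (Z/958Z)^* ≅ (Z/2Z)^* × (Z/479Z)^*. Each prime-power unit group is (Z/2Z)^* ≅ trivial group (order 1); (Z/479Z)^* ≅ Z/478Z. Hence Gal(Q(zeta_958)/Q) ≅ Z/478Z.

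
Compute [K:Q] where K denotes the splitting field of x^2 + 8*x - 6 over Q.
[K:Q] = 2

The discriminant of x^2 + (8)*x + (-6) is b^2 - 4c = 64 - (-24) = 88. Since 88 is not a perfect square in Q, the polynomial is irreducible over Q. Its two roots generate a degree-2 extension, so [K:Q] = 2.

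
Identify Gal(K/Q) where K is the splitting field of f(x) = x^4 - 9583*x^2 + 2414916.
Gal(K/Q) = Z/2Z (cyclic of order 2)

f factors as (x^2 - 259)(x^2 - 9324), so the splitting field is K = Q(sqrt(259), sqrt(9324)). The squarefree part of 259 is 259 and the squarefree part of 9324 is also 259, so sqrt(259) and sqrt(9324) are both rational multiples of sqrt(259). Hence Q(sqrt(259)) = Q(sqrt(9324)) = Q(sqrt(259)), and the splitting field collapses to a single degree-2 extension with Galois group Z/2Z.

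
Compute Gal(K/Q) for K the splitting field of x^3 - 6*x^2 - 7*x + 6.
Gal(K/Q) = S_3 (symmetric group of order 6)

Compute the discriminant of x^3 + (-6)*x^2 + (-7)*x + (6): Δ = 11884. Since Δ is not a rational square, the Galois group is not contained in A_3; it must be the full S_3 (irreducibility of the cubic rules out anything smaller).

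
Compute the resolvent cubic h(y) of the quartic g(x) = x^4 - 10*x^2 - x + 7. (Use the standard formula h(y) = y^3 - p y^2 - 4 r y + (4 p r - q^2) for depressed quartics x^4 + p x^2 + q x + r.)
h(y) = y^3 + 10*y^2 - 28*y - 281

Identify coefficients: p = -10, q = -1, r = 7.
Plug into h(y) = y^3 - p y^2 - 4 r y + (4 p r - q^2):
  h(y) = y^3 - (-10) y^2 - 4*(7) y + (4*(-10)*(7) - (-1)^2)
       = y^3 + (10) y^2 + (-28) y + (-281).
Simplifying: h(y) = y^3 + 10*y^2 - 28*y - 281.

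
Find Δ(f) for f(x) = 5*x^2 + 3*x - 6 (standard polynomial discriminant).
Δ = 129

For a quadratic a x^2 + b x + c the discriminant is Δ = b^2 - 4ac = (3)^2 - 4*(5)*(-6) = 9 - (-120) = 129.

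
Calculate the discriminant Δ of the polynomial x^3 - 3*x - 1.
Δ = 81

For a depressed cubic x^3 + p x + q the discriminant is Δ = -4 p^3 - 27 q^2 = -4*(-3)^3 - 27*(-1)^2 = 108 - 27 = 81.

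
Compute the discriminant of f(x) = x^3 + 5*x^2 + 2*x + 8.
Δ = -4220

For x^3 + a x^2 + b x + c the discriminant is Δ = 18 a b c - 4 a^3 c + a^2 b^2 - 4 b^3 - 27 c^2.
Plug a = 5, b = 2, c = 8:
  18*(5)*(2)*(8) - 4*(5)^3*(8) + (5)^2*(2)^2 - 4*(2)^3 - 27*(8)^2
  = 1440 + (-4000) + 100 + (-32) + (-1728)
  = -4220.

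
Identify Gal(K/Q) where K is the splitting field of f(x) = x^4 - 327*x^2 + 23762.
Gal(K/Q) = V_4 (Klein four-group, Z/2Z × Z/2Z)

f factors as (x^2 - 109)(x^2 - 218), so the splitting field is K = Q(sqrt(109), sqrt(218)). The elements 109, 218, 23762 are all non-squares in Q, so sqrt(109) and sqrt(218) generate independent quadratic extensions. Thus [K:Q] = 4 and Gal(K/Q) is generated by the two order-2 automorphisms sqrt(109) ↦ -sqrt(109) and sqrt(218) ↦ -sqrt(218), giving V_4.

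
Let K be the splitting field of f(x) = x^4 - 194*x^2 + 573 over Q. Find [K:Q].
[K:Q] = 4

f factors as (x^2 - 191)(x^2 - 3); the splitting field is K = Q(sqrt(191), sqrt(3)). Since 191, 3, and 573 are all non-squares in Q, the three subfields Q(sqrt(191)), Q(sqrt(3)), Q(sqrt(573)) are distinct degree-2 extensions, so [K:Q] = 4 (Klein four Galois group).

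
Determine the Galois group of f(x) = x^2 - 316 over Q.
Gal(K/Q) = Z/2Z (cyclic of order 2)

x^2 - 316 is irreducible over Q since 316 is not a rational square. The splitting field Q(sqrt(316)) has degree 2 over Q, and its unique nontrivial automorphism is sqrt(316) ↦ -sqrt(316). Hence Gal(Q(sqrt(316))/Q) = Z/2Z.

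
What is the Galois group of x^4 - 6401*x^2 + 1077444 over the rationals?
Gal(K/Q) = Z/2Z (cyclic of order 2)

f factors as (x^2 - 173)(x^2 - 6228), so the splitting field is K = Q(sqrt(173), sqrt(6228)). The squarefree part of 173 is 173 and the squarefree part of 6228 is also 173, so sqrt(173) and sqrt(6228) are both rational multiples of sqrt(173). Hence Q(sqrt(173)) = Q(sqrt(6228)) = Q(sqrt(173)), and the splitting field collapses to a single degree-2 extension with Galois group Z/2Z.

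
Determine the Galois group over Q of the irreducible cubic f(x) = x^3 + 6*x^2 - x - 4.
Gal(K/Q) = S_3 (symmetric group of order 6)

Compute the discriminant of x^3 + (6)*x^2 + (-1)*x + (-4): Δ = 3496. Since Δ is not a rational square, the Galois group is not contained in A_3; it must be the full S_3 (irreducibility of the cubic rules out anything smaller).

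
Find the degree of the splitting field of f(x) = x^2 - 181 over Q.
[K:Q] = 2

The polynomial x^2 - 181 is irreducible over Q since 181 is not a perfect square. Its splitting field is Q(sqrt(181)), which has degree 2 over Q.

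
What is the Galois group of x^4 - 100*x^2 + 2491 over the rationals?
Gal(K/Q) = V_4 (Klein four-group, Z/2Z × Z/2Z)

f factors as (x^2 - 47)(x^2 - 53), so the splitting field is K = Q(sqrt(47), sqrt(53)). The elements 47, 53, 2491 are all non-squares in Q, so sqrt(47) and sqrt(53) generate independent quadratic extensions. Thus [K:Q] = 4 and Gal(K/Q) is generated by the two order-2 automorphisms sqrt(47) ↦ -sqrt(47) and sqrt(53) ↦ -sqrt(53), giving V_4.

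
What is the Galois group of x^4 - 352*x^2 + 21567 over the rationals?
Gal(K/Q) = V_4 (Klein four-group, Z/2Z × Z/2Z)

f factors as (x^2 - 273)(x^2 - 79), so the splitting field is K = Q(sqrt(273), sqrt(79)). The elements 273, 79, 21567 are all non-squares in Q, so sqrt(273) and sqrt(79) generate independent quadratic extensions. Thus [K:Q] = 4 and Gal(K/Q) is generated by the two order-2 automorphisms sqrt(273) ↦ -sqrt(273) and sqrt(79) ↦ -sqrt(79), giving V_4.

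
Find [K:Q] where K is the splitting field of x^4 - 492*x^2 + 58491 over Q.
[K:Q] = 4

f factors as (x^2 - 201)(x^2 - 291); the splitting field is K = Q(sqrt(201), sqrt(291)). Since 201, 291, and 58491 are all non-squares in Q, the three subfields Q(sqrt(201)), Q(sqrt(291)), Q(sqrt(58491)) are distinct degree-2 extensions, so [K:Q] = 4 (Klein four Galois group).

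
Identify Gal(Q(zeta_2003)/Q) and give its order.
|Gal(Q(zeta_2003)/Q)| = phi(2003) = 2002; group ≅ (Z/2003Z)^* ≅ Z/2002Z

The n-th cyclotomic polynomial Φ_2003(x) is the minimal polynomial of zeta_2003 over Q and has degree phi(2003) = 2002. So Q(zeta_2003) is a degree-2002 Galois extension with Galois group (Z/2003Z)^*. (Z/2003Z)^* is cyclic since 2003 is an odd prime power (or 4). Hence Gal(Q(zeta_2003)/Q) ≅ Z/2002Z.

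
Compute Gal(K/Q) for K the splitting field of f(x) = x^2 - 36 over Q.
Gal(K/Q) = trivial group (order 1)

x^2 - 36 factors as (x - 6)(x + 6) over Q, so its splitting field is Q itself and the Galois group is trivial.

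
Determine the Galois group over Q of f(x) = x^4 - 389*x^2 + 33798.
Gal(K/Q) = V_4 (Klein four-group, Z/2Z × Z/2Z)

f factors as (x^2 - 258)(x^2 - 131), so the splitting field is K = Q(sqrt(258), sqrt(131)). The elements 258, 131, 33798 are all non-squares in Q, so sqrt(258) and sqrt(131) generate independent quadratic extensions. Thus [K:Q] = 4 and Gal(K/Q) is generated by the two order-2 automorphisms sqrt(258) ↦ -sqrt(258) and sqrt(131) ↦ -sqrt(131), giving V_4.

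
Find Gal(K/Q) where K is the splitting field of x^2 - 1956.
Gal(K/Q) = Z/2Z (cyclic of order 2)

x^2 - 1956 is irreducible over Q since 1956 is not a rational square. The splitting field Q(sqrt(1956)) has degree 2 over Q, and its unique nontrivial automorphism is sqrt(1956) ↦ -sqrt(1956). Hence Gal(Q(sqrt(1956))/Q) = Z/2Z.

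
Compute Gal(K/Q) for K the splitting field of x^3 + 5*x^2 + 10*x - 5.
Gal(K/Q) = S_3 (symmetric group of order 6)

Compute the discriminant of x^3 + (5)*x^2 + (10)*x + (-5): Δ = -4175. Since Δ is not a rational square, the Galois group is not contained in A_3; it must be the full S_3 (irreducibility of the cubic rules out anything smaller).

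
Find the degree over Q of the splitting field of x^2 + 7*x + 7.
[K:Q] = 2

The discriminant of x^2 + (7)*x + (7) is b^2 - 4c = 49 - (28) = 21. Since 21 is not a perfect square in Q, the polynomial is irreducible over Q. Its two roots generate a degree-2 extension, so [K:Q] = 2.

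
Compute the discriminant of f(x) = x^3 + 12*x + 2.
Δ = -7020

For a depressed cubic x^3 + p x + q the discriminant is Δ = -4 p^3 - 27 q^2 = -4*(12)^3 - 27*(2)^2 = -6912 - 108 = -7020.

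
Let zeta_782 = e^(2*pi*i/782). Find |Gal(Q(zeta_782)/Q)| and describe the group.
|Gal(Q(zeta_782)/Q)| = phi(782) = 352; group ≅ (Z/782Z)^* ≅ Z/16Z × Z/22Z

The n-th cyclotomic polynomial Φ_782(x) is the minimal polynomial of zeta_782 over Q and has degree phi(782) = 352. So Q(zeta_782) is a degree-352 Galois extension with Galois group (Z/782Z)^*. By CRT, (Z/782Z)^* ≅ (Z/2Z)^* × (Z/17Z)^* × (Z/23Z)^*. Each prime-power unit group is (Z/2Z)^* ≅ trivial group (order 1); (Z/17Z)^* ≅ Z/16Z; (Z/23Z)^* ≅ Z/22Z. Hence Gal(Q(zeta_782)/Q) ≅ Z/16Z × Z/22Z.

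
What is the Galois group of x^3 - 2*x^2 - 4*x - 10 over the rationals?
Gal(K/Q) = S_3 (symmetric group of order 6)

Compute the discriminant of x^3 + (-2)*x^2 + (-4)*x + (-10): Δ = -4140. Since Δ is not a rational square, the Galois group is not contained in A_3; it must be the full S_3 (irreducibility of the cubic rules out anything smaller).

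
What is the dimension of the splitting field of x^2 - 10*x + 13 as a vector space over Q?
[K:Q] = 2

The discriminant of x^2 + (-10)*x + (13) is b^2 - 4c = 100 - (52) = 48. Since 48 is not a perfect square in Q, the polynomial is irreducible over Q. Its two roots generate a degree-2 extension, so [K:Q] = 2.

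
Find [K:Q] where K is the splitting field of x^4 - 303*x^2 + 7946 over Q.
[K:Q] = 4

f factors as (x^2 - 29)(x^2 - 274); the splitting field is K = Q(sqrt(29), sqrt(274)). Since 29, 274, and 7946 are all non-squares in Q, the three subfields Q(sqrt(29)), Q(sqrt(274)), Q(sqrt(7946)) are distinct degree-2 extensions, so [K:Q] = 4 (Klein four Galois group).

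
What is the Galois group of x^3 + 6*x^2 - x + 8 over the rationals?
Gal(K/Q) = S_3 (symmetric group of order 6)

Compute the discriminant of x^3 + (6)*x^2 + (-1)*x + (8): Δ = -9464. Since Δ is not a rational square, the Galois group is not contained in A_3; it must be the full S_3 (irreducibility of the cubic rules out anything smaller).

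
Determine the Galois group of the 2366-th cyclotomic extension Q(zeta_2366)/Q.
|Gal(Q(zeta_2366)/Q)| = phi(2366) = 936; group ≅ (Z/2366Z)^* ≅ Z/6Z × Z/156Z

The n-th cyclotomic polynomial Φ_2366(x) is the minimal polynomial of zeta_2366 over Q and has degree phi(2366) = 936. So Q(zeta_2366) is a degree-936 Galois extension with Galois group (Z/2366Z)^*. By CRT, (Z/2366Z)^* ≅ (Z/2Z)^* × (Z/7Z)^* × (Z/169Z)^*. Each prime-power unit group is (Z/2Z)^* ≅ trivial group (order 1); (Z/7Z)^* ≅ Z/6Z; (Z/169Z)^* ≅ Z/156Z. Hence Gal(Q(zeta_2366)/Q) ≅ Z/6Z × Z/156Z.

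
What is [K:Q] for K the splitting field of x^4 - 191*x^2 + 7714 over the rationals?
[K:Q] = 4

f factors as (x^2 - 133)(x^2 - 58); the splitting field is K = Q(sqrt(133), sqrt(58)). Since 133, 58, and 7714 are all non-squares in Q, the three subfields Q(sqrt(133)), Q(sqrt(58)), Q(sqrt(7714)) are distinct degree-2 extensions, so [K:Q] = 4 (Klein four Galois group).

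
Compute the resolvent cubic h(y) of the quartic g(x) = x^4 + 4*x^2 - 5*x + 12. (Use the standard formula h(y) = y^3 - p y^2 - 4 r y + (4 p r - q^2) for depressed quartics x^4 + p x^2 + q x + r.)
h(y) = y^3 - 4*y^2 - 48*y + 167

Identify coefficients: p = 4, q = -5, r = 12.
Plug into h(y) = y^3 - p y^2 - 4 r y + (4 p r - q^2):
  h(y) = y^3 - (4) y^2 - 4*(12) y + (4*(4)*(12) - (-5)^2)
       = y^3 + (-4) y^2 + (-48) y + (167).
Simplifying: h(y) = y^3 - 4*y^2 - 48*y + 167.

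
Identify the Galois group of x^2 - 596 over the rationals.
Gal(K/Q) = Z/2Z (cyclic of order 2)

x^2 - 596 is irreducible over Q since 596 is not a rational square. The splitting field Q(sqrt(596)) has degree 2 over Q, and its unique nontrivial automorphism is sqrt(596) ↦ -sqrt(596). Hence Gal(Q(sqrt(596))/Q) = Z/2Z.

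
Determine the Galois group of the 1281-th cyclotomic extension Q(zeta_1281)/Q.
|Gal(Q(zeta_1281)/Q)| = phi(1281) = 720; group ≅ (Z/1281Z)^* ≅ Z/2Z × Z/6Z × Z/60Z

The n-th cyclotomic polynomial Φ_1281(x) is the minimal polynomial of zeta_1281 over Q and has degree phi(1281) = 720. So Q(zeta_1281) is a degree-720 Galois extension with Galois group (Z/1281Z)^*. By CRT, (Z/1281Z)^* ≅ (Z/3Z)^* × (Z/7Z)^* × (Z/61Z)^*. Each prime-power unit group is (Z/3Z)^* ≅ Z/2Z; (Z/7Z)^* ≅ Z/6Z; (Z/61Z)^* ≅ Z/60Z. Hence Gal(Q(zeta_1281)/Q) ≅ Z/2Z × Z/6Z × Z/60Z.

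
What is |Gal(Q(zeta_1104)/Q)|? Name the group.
|Gal(Q(zeta_1104)/Q)| = phi(1104) = 352; group ≅ (Z/1104Z)^* ≅ Z/2Z × Z/2Z × Z/4Z × Z/22Z

The n-th cyclotomic polynomial Φ_1104(x) is the minimal polynomial of zeta_1104 over Q and has degree phi(1104) = 352. So Q(zeta_1104) is a degree-352 Galois extension with Galois group (Z/1104Z)^*. By CRT, (Z/1104Z)^* ≅ (Z/16Z)^* × (Z/3Z)^* × (Z/23Z)^*. Each prime-power unit group is (Z/16Z)^* ≅ Z/2Z × Z/4Z; (Z/3Z)^* ≅ Z/2Z; (Z/23Z)^* ≅ Z/22Z. Hence Gal(Q(zeta_1104)/Q) ≅ Z/2Z × Z/2Z × Z/4Z × Z/22Z.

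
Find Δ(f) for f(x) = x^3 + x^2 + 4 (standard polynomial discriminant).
Δ = -448

For x^3 + a x^2 + b x + c the discriminant is Δ = 18 a b c - 4 a^3 c + a^2 b^2 - 4 b^3 - 27 c^2.
Plug a = 1, b = 0, c = 4:
  18*(1)*(0)*(4) - 4*(1)^3*(4) + (1)^2*(0)^2 - 4*(0)^3 - 27*(4)^2
  = 0 + (-16) + 0 + (0) + (-432)
  = -448.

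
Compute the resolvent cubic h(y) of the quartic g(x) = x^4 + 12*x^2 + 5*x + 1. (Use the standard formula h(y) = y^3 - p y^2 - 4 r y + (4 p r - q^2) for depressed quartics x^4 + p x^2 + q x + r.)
h(y) = y^3 - 12*y^2 - 4*y + 23

Identify coefficients: p = 12, q = 5, r = 1.
Plug into h(y) = y^3 - p y^2 - 4 r y + (4 p r - q^2):
  h(y) = y^3 - (12) y^2 - 4*(1) y + (4*(12)*(1) - (5)^2)
       = y^3 + (-12) y^2 + (-4) y + (23).
Simplifying: h(y) = y^3 - 12*y^2 - 4*y + 23.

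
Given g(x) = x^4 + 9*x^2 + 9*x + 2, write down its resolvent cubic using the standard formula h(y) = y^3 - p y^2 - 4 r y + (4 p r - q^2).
h(y) = y^3 - 9*y^2 - 8*y - 9

Identify coefficients: p = 9, q = 9, r = 2.
Plug into h(y) = y^3 - p y^2 - 4 r y + (4 p r - q^2):
  h(y) = y^3 - (9) y^2 - 4*(2) y + (4*(9)*(2) - (9)^2)
       = y^3 + (-9) y^2 + (-8) y + (-9).
Simplifying: h(y) = y^3 - 9*y^2 - 8*y - 9.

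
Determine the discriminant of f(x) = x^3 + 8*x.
Δ = -2048

For a depressed cubic x^3 + p x + q the discriminant is Δ = -4 p^3 - 27 q^2 = -4*(8)^3 - 27*(0)^2 = -2048 - 0 = -2048.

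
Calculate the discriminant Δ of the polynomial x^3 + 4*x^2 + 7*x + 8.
Δ = -332

For x^3 + a x^2 + b x + c the discriminant is Δ = 18 a b c - 4 a^3 c + a^2 b^2 - 4 b^3 - 27 c^2.
Plug a = 4, b = 7, c = 8:
  18*(4)*(7)*(8) - 4*(4)^3*(8) + (4)^2*(7)^2 - 4*(7)^3 - 27*(8)^2
  = 4032 + (-2048) + 784 + (-1372) + (-1728)
  = -332.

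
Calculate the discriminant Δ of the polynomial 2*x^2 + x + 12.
Δ = -95

For a quadratic a x^2 + b x + c the discriminant is Δ = b^2 - 4ac = (1)^2 - 4*(2)*(12) = 1 - (96) = -95.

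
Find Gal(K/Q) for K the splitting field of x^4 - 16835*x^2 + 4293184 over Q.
Gal(K/Q) = Z/2Z (cyclic of order 2)

f factors as (x^2 - 259)(x^2 - 16576), so the splitting field is K = Q(sqrt(259), sqrt(16576)). The squarefree part of 259 is 259 and the squarefree part of 16576 is also 259, so sqrt(259) and sqrt(16576) are both rational multiples of sqrt(259). Hence Q(sqrt(259)) = Q(sqrt(16576)) = Q(sqrt(259)), and the splitting field collapses to a single degree-2 extension with Galois group Z/2Z.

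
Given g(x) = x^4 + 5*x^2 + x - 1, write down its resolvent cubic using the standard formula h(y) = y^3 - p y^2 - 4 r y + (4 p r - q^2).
h(y) = y^3 - 5*y^2 + 4*y - 21

Identify coefficients: p = 5, q = 1, r = -1.
Plug into h(y) = y^3 - p y^2 - 4 r y + (4 p r - q^2):
  h(y) = y^3 - (5) y^2 - 4*(-1) y + (4*(5)*(-1) - (1)^2)
       = y^3 + (-5) y^2 + (4) y + (-21).
Simplifying: h(y) = y^3 - 5*y^2 + 4*y - 21.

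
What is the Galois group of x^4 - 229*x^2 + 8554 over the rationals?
Gal(K/Q) = V_4 (Klein four-group, Z/2Z × Z/2Z)

f factors as (x^2 - 47)(x^2 - 182), so the splitting field is K = Q(sqrt(47), sqrt(182)). The elements 47, 182, 8554 are all non-squares in Q, so sqrt(47) and sqrt(182) generate independent quadratic extensions. Thus [K:Q] = 4 and Gal(K/Q) is generated by the two order-2 automorphisms sqrt(47) ↦ -sqrt(47) and sqrt(182) ↦ -sqrt(182), giving V_4.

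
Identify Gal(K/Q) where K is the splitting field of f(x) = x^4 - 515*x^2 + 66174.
Gal(K/Q) = V_4 (Klein four-group, Z/2Z × Z/2Z)

f factors as (x^2 - 246)(x^2 - 269), so the splitting field is K = Q(sqrt(246), sqrt(269)). The elements 246, 269, 66174 are all non-squares in Q, so sqrt(246) and sqrt(269) generate independent quadratic extensions. Thus [K:Q] = 4 and Gal(K/Q) is generated by the two order-2 automorphisms sqrt(246) ↦ -sqrt(246) and sqrt(269) ↦ -sqrt(269), giving V_4.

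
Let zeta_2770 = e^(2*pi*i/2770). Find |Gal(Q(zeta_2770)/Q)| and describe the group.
|Gal(Q(zeta_2770)/Q)| = phi(2770) = 1104; group ≅ (Z/2770Z)^* ≅ Z/4Z × Z/276Z

The n-th cyclotomic polynomial Φ_2770(x) is the minimal polynomial of zeta_2770 over Q and has degree phi(2770) = 1104. So Q(zeta_2770) is a degree-1104 Galois extension with Galois group (Z/2770Z)^*. By CRT, (Z/2770Z)^* ≅ (Z/2Z)^* × (Z/5Z)^* × (Z/277Z)^*. Each prime-power unit group is (Z/2Z)^* ≅ trivial group (order 1); (Z/5Z)^* ≅ Z/4Z; (Z/277Z)^* ≅ Z/276Z. Hence Gal(Q(zeta_2770)/Q) ≅ Z/4Z × Z/276Z.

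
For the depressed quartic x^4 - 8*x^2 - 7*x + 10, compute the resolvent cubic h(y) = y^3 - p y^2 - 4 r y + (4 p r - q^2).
h(y) = y^3 + 8*y^2 - 40*y - 369

Identify coefficients: p = -8, q = -7, r = 10.
Plug into h(y) = y^3 - p y^2 - 4 r y + (4 p r - q^2):
  h(y) = y^3 - (-8) y^2 - 4*(10) y + (4*(-8)*(10) - (-7)^2)
       = y^3 + (8) y^2 + (-40) y + (-369).
Simplifying: h(y) = y^3 + 8*y^2 - 40*y - 369.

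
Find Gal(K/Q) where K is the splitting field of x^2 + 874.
Gal(K/Q) = Z/2Z (cyclic of order 2)

x^2 + 874 is irreducible over Q since -874 is not a rational square. The splitting field Q(sqrt(-874)) has degree 2 over Q, and its unique nontrivial automorphism is sqrt(-874) ↦ -sqrt(-874). Hence Gal(Q(sqrt(-874))/Q) = Z/2Z.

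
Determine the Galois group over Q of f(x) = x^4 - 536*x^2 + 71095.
Gal(K/Q) = V_4 (Klein four-group, Z/2Z × Z/2Z)

f factors as (x^2 - 295)(x^2 - 241), so the splitting field is K = Q(sqrt(295), sqrt(241)). The elements 295, 241, 71095 are all non-squares in Q, so sqrt(295) and sqrt(241) generate independent quadratic extensions. Thus [K:Q] = 4 and Gal(K/Q) is generated by the two order-2 automorphisms sqrt(295) ↦ -sqrt(295) and sqrt(241) ↦ -sqrt(241), giving V_4.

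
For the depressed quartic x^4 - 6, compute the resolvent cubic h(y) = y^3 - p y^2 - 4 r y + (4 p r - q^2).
h(y) = y^3 + 24*y

Identify coefficients: p = 0, q = 0, r = -6.
Plug into h(y) = y^3 - p y^2 - 4 r y + (4 p r - q^2):
  h(y) = y^3 - (0) y^2 - 4*(-6) y + (4*(0)*(-6) - (0)^2)
       = y^3 + (0) y^2 + (24) y + (0).
Simplifying: h(y) = y^3 + 24*y.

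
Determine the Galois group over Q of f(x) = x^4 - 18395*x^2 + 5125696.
Gal(K/Q) = Z/2Z (cyclic of order 2)

f factors as (x^2 - 18112)(x^2 - 283), so the splitting field is K = Q(sqrt(18112), sqrt(283)). The squarefree part of 18112 is 283 and the squarefree part of 283 is also 283, so sqrt(18112) and sqrt(283) are both rational multiples of sqrt(283). Hence Q(sqrt(18112)) = Q(sqrt(283)) = Q(sqrt(283)), and the splitting field collapses to a single degree-2 extension with Galois group Z/2Z.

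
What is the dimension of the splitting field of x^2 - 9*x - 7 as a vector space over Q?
[K:Q] = 2

The discriminant of x^2 + (-9)*x + (-7) is b^2 - 4c = 81 - (-28) = 109. Since 109 is not a perfect square in Q, the polynomial is irreducible over Q. Its two roots generate a degree-2 extension, so [K:Q] = 2.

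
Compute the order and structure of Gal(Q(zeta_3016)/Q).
|Gal(Q(zeta_3016)/Q)| = phi(3016) = 1344; group ≅ (Z/3016Z)^* ≅ Z/2Z × Z/2Z × Z/12Z × Z/28Z

The n-th cyclotomic polynomial Φ_3016(x) is the minimal polynomial of zeta_3016 over Q and has degree phi(3016) = 1344. So Q(zeta_3016) is a degree-1344 Galois extension with Galois group (Z/3016Z)^*. By CRT, (Z/3016Z)^* ≅ (Z/8Z)^* × (Z/13Z)^* × (Z/29Z)^*. Each prime-power unit group is (Z/8Z)^* ≅ Z/2Z × Z/2Z; (Z/13Z)^* ≅ Z/12Z; (Z/29Z)^* ≅ Z/28Z. Hence Gal(Q(zeta_3016)/Q) ≅ Z/2Z × Z/2Z × Z/12Z × Z/28Z.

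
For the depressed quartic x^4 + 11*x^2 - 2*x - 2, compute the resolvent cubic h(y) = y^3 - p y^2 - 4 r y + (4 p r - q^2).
h(y) = y^3 - 11*y^2 + 8*y - 92

Identify coefficients: p = 11, q = -2, r = -2.
Plug into h(y) = y^3 - p y^2 - 4 r y + (4 p r - q^2):
  h(y) = y^3 - (11) y^2 - 4*(-2) y + (4*(11)*(-2) - (-2)^2)
       = y^3 + (-11) y^2 + (8) y + (-92).
Simplifying: h(y) = y^3 - 11*y^2 + 8*y - 92.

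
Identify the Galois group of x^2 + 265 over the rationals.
Gal(K/Q) = Z/2Z (cyclic of order 2)

x^2 + 265 is irreducible over Q since -265 is not a rational square. The splitting field Q(sqrt(-265)) has degree 2 over Q, and its unique nontrivial automorphism is sqrt(-265) ↦ -sqrt(-265). Hence Gal(Q(sqrt(-265))/Q) = Z/2Z.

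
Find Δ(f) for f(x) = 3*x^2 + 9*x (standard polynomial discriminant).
Δ = 81

For a quadratic a x^2 + b x + c the discriminant is Δ = b^2 - 4ac = (9)^2 - 4*(3)*(0) = 81 - (0) = 81.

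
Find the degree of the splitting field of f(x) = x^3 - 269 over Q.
[K:Q] = 6

x^3 - 269 has one real root r = 269^(1/3) and two complex roots r*zeta_3, r*zeta_3^2 where zeta_3 = e^(2*pi*i/3). The splitting field is Q(r, zeta_3). [Q(r):Q] = 3 and [Q(zeta_3):Q] = 2 with gcd = 1, so [Q(r, zeta_3):Q] = 3 * 2 = 6.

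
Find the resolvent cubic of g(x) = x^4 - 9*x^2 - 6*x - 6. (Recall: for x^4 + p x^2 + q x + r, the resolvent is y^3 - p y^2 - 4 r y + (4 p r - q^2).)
h(y) = y^3 + 9*y^2 + 24*y + 180

Identify coefficients: p = -9, q = -6, r = -6.
Plug into h(y) = y^3 - p y^2 - 4 r y + (4 p r - q^2):
  h(y) = y^3 - (-9) y^2 - 4*(-6) y + (4*(-9)*(-6) - (-6)^2)
       = y^3 + (9) y^2 + (24) y + (180).
Simplifying: h(y) = y^3 + 9*y^2 + 24*y + 180.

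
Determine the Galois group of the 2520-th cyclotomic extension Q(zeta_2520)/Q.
|Gal(Q(zeta_2520)/Q)| = phi(2520) = 576; group ≅ (Z/2520Z)^* ≅ Z/2Z × Z/2Z × Z/4Z × Z/6Z × Z/6Z

The n-th cyclotomic polynomial Φ_2520(x) is the minimal polynomial of zeta_2520 over Q and has degree phi(2520) = 576. So Q(zeta_2520) is a degree-576 Galois extension with Galois group (Z/2520Z)^*. By CRT, (Z/2520Z)^* ≅ (Z/8Z)^* × (Z/9Z)^* × (Z/5Z)^* × (Z/7Z)^*. Each prime-power unit group is (Z/8Z)^* ≅ Z/2Z × Z/2Z; (Z/9Z)^* ≅ Z/6Z; (Z/5Z)^* ≅ Z/4Z; (Z/7Z)^* ≅ Z/6Z. Hence Gal(Q(zeta_2520)/Q) ≅ Z/2Z × Z/2Z × Z/4Z × Z/6Z × Z/6Z.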